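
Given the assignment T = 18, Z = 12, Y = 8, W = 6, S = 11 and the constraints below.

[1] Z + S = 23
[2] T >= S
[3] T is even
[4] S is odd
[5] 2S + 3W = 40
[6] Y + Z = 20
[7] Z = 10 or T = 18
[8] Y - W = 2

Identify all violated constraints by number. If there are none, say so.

[1] Z + S = 12 + 11 = 23 — OK.
[2] T = 18, S = 11; 18 ≥ 11 — OK.
[3] T = 18 is even — OK.
[4] S = 11 is odd — OK.
[5] 2S + 3W = 2(11) + 3(6) = 40 — OK.
[6] Y + Z = 8 + 12 = 20 — OK.
[7] Z = 12 ≠ 10, but T = 18 = 18 (second disjunct) — OK.
[8] Y - W = 8 - 6 = 2 — OK.

Yes — all constraints hold.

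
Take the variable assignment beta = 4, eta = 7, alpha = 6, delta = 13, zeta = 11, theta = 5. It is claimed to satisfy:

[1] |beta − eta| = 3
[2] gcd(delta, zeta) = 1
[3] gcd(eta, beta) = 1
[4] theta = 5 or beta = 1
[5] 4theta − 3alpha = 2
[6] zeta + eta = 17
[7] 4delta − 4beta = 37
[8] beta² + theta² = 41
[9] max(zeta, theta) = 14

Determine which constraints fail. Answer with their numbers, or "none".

[1] |4 − 7| = 3  ✓
[2] gcd(13, 11) = 1  ✓
[3] gcd(7, 4) = 1  ✓
[4] theta = 5 = 5 (first disjunct)  ✓
[5] 4theta − 3alpha = 4(5) − 3(6) = 2  ✓
[6] zeta + eta = 11 + 7 = 18, not 17  ✗
[7] 4delta − 4beta = 4(13) − 4(4) = 36, not 37  ✗
[8] beta² + theta² = 4² + 5² = 16 + 25 = 41  ✓
[9] max(11, 5) = 11, not 14  ✗

No — constraints 6, 7, and 9 are not satisfied.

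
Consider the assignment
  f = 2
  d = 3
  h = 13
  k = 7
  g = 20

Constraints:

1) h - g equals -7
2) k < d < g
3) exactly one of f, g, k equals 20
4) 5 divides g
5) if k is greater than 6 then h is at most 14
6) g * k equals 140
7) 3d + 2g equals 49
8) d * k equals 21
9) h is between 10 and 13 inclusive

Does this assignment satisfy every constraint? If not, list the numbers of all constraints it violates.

Constraint 2 does not hold.

1) h - g = 13 - 20 = -7 — OK.
2) values 7, 3, 20; k = 7 is not < d = 3 — violated.
3) f=2, g=20, k=7; 1 of them equals 20 — OK.
4) 20 / 5 = 4, so 5 divides 20 — OK.
5) k = 7 > 6, so we need h ≤ 14; h = 13 ≤ 14 — OK.
6) g * k = 20 * 7 = 140 — OK.
7) 3d + 2g = 3(3) + 2(20) = 49 — OK.
8) d * k = 3 * 7 = 21 — OK.
9) h = 13 lies in [10, 13] — OK.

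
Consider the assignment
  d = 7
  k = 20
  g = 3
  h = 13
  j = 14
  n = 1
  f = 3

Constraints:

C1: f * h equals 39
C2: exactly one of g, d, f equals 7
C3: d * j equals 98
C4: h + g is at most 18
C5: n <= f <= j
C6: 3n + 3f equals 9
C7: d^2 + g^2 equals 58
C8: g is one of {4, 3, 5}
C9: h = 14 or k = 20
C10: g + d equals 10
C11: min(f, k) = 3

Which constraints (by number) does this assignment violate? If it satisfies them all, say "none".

Constraint 6 does not hold.

C1: f * h = 3 * 13 = 39  OK
C2: g=3, d=7, f=3; 1 of them equals 7  OK
C3: d * j = 7 * 14 = 98  OK
C4: h + g = 13 + 3 = 16; 16 ≤ 18  OK
C5: values 1 <= 3 <= 14  OK
C6: 3n + 3f = 3(1) + 3(3) = 12, not 9  FAIL
C7: d^2 + g^2 = 7^2 + 3^2 = 49 + 9 = 58  OK
C8: g = 3 is in {4, 3, 5}  OK
C9: h = 13 ≠ 14, but k = 20 = 20 (second disjunct)  OK
C10: g + d = 3 + 7 = 10  OK
C11: min(3, 20) = 3  OK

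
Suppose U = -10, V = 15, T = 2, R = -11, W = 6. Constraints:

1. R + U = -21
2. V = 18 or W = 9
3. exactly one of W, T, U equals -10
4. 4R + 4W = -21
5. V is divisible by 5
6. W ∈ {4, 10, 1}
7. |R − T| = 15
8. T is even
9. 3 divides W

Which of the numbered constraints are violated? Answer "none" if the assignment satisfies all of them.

1. R + U = -11 + (-10) = -21 — OK.
2. V = 15 ≠ 18 and W = 6 ≠ 9; both disjuncts false — violated.
3. W=6, T=2, U=-10; 1 of them equals -10 — OK.
4. 4R + 4W = 4(-11) + 4(6) = -20, not -21 — violated.
5. 15 / 5 = 3, so 5 divides 15 — OK.
6. W = 6 is not in {4, 10, 1} — violated.
7. |-11 − 2| = 13, not 15 — violated.
8. T = 2 is even — OK.
9. 6 / 3 = 2, so 3 divides 6 — OK.

The assignment fails constraints 2, 4, 6, and 7.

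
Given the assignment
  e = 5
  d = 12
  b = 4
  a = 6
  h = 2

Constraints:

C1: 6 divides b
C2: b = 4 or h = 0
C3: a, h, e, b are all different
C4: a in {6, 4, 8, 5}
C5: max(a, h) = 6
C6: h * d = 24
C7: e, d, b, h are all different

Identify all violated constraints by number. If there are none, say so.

C1: 4 = 6*0 + 4, so 6 does not divide 4  fails
C2: b = 4 = 4 (first disjunct)  holds
C3: values 6, 2, 5, 4 are pairwise distinct  holds
C4: a = 6 is in {6, 4, 8, 5}  holds
C5: max(6, 2) = 6  holds
C6: h * d = 2 * 12 = 24  holds
C7: values 5, 12, 4, 2 are pairwise distinct  holds

The assignment fails constraint 1.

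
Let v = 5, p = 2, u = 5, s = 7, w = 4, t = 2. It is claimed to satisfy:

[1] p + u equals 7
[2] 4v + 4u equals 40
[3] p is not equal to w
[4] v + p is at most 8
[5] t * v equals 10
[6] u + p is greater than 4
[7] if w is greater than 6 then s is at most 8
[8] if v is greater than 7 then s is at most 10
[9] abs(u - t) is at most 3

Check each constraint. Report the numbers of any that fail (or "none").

[1] p + u = 2 + 5 = 7 — OK.
[2] 4v + 4u = 4(5) + 4(5) = 40 — OK.
[3] p = 2, w = 4; distinct — OK.
[4] v + p = 5 + 2 = 7; 7 ≤ 8 — OK.
[5] t * v = 2 * 5 = 10 — OK.
[6] u + p = 5 + 2 = 7; 7 > 4 — OK.
[7] w = 4, not > 6; antecedent false, conditional vacuously true — OK.
[8] v = 5, not > 7; antecedent false, conditional vacuously true — OK.
[9] abs(5 - 2) = 3; 3 ≤ 3 — OK.

The assignment satisfies every constraint.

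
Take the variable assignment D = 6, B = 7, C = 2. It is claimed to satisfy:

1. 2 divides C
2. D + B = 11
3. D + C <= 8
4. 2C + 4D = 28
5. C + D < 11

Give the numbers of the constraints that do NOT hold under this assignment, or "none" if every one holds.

Violated: 2.

1. 2 / 2 = 1, so 2 divides 2 — satisfied.
2. D + B = 6 + 7 = 13, not 11 — violated.
3. D + C = 6 + 2 = 8; 8 ≤ 8 — satisfied.
4. 2C + 4D = 2(2) + 4(6) = 28 — satisfied.
5. C + D = 2 + 6 = 8; 8 < 11 — satisfied.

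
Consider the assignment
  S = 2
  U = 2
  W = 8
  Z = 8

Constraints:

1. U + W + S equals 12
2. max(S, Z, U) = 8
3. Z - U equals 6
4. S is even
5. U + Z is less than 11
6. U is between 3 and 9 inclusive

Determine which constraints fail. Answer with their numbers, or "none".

The assignment fails constraint 6.

1. U + W + S = 2 + 8 + 2 = 12 — satisfied.
2. max(2, 8, 2) = 8 — satisfied.
3. Z - U = 8 - 2 = 6 — satisfied.
4. S = 2 is even — satisfied.
5. U + Z = 2 + 8 = 10; 10 < 11 — satisfied.
6. U = 2 is outside [3, 9] — violated.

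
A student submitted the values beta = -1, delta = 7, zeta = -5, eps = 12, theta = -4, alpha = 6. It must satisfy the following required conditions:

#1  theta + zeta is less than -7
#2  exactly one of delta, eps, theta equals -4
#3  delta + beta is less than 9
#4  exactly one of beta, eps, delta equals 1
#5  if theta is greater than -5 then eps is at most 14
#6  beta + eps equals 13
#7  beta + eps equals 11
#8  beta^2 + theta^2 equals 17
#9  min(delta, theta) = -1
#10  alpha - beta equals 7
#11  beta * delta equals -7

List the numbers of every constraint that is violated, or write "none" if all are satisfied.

The assignment fails constraints 4, 6, 9.

#1 theta + zeta = -4 + (-5) = -9; -9 < -7 — satisfied.
#2 delta=7, eps=12, theta=-4; 1 of them equals -4 — satisfied.
#3 delta + beta = 7 + (-1) = 6; 6 < 9 — satisfied.
#4 beta=-1, eps=12, delta=7; 0 of them equal 1, not exactly one — violated.
#5 theta = -4 > -5, so we need eps ≤ 14; eps = 12 ≤ 14 — satisfied.
#6 beta + eps = -1 + 12 = 11, not 13 — violated.
#7 beta + eps = -1 + 12 = 11 — satisfied.
#8 beta^2 + theta^2 = (-1)^2 + (-4)^2 = 1 + 16 = 17 — satisfied.
#9 min(7, -4) = -4, not -1 — violated.
#10 alpha - beta = 6 - (-1) = 7 — satisfied.
#11 beta * delta = -1 * 7 = -7 — satisfied.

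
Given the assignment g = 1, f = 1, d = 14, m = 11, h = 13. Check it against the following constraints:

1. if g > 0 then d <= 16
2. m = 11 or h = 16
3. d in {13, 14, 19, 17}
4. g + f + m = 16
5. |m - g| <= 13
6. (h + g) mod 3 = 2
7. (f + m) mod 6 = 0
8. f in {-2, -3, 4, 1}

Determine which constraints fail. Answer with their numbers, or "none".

1. g = 1 > 0, so we need d ≤ 16; d = 14 ≤ 16 — holds.
2. m = 11 = 11 (first disjunct) — holds.
3. d = 14 is in {13, 14, 19, 17} — holds.
4. g + f + m = 1 + 1 + 11 = 13, not 16 — fails.
5. |11 - 1| = 10; 10 ≤ 13 — holds.
6. h + g = 14; 14 mod 3 = 2 — holds.
7. f + m = 12; 12 mod 6 = 0 — holds.
8. f = 1 is in {-2, -3, 4, 1} — holds.

Constraint 4 does not hold.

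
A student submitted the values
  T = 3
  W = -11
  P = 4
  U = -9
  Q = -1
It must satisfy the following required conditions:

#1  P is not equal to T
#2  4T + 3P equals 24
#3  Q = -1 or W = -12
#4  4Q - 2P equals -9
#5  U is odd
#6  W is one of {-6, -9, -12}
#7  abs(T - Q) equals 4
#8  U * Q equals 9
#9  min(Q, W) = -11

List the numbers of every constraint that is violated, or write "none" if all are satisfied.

#1 P = 4, T = 3; distinct — holds.
#2 4T + 3P = 4(3) + 3(4) = 24 — holds.
#3 Q = -1 = -1 (first disjunct) — holds.
#4 4Q - 2P = 4(-1) - 2(4) = -12, not -9 — does not hold.
#5 U = -9 is odd — holds.
#6 W = -11 is not in {-6, -9, -12} — does not hold.
#7 abs(3 - (-1)) = 4 — holds.
#8 U * Q = -9 * (-1) = 9 — holds.
#9 min(-1, -11) = -11 — holds.

No — constraints 4 and 6 are not satisfied.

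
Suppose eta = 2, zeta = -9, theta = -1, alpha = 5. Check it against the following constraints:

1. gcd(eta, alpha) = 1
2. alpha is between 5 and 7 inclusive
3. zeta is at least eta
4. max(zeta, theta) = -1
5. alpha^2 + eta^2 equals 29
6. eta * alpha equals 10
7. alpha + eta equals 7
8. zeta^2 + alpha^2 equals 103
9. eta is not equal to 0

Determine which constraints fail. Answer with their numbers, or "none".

1. gcd(2, 5) = 1  ✔
2. alpha = 5 lies in [5, 7]  ✔
3. zeta = -9, eta = 2; -9 < 2 (want ≥)  ✘
4. max(-9, -1) = -1  ✔
5. alpha^2 + eta^2 = 5^2 + 2^2 = 25 + 4 = 29  ✔
6. eta * alpha = 2 * 5 = 10  ✔
7. alpha + eta = 5 + 2 = 7  ✔
8. zeta^2 + alpha^2 = (-9)^2 + 5^2 = 81 + 25 = 106, not 103  ✘
9. eta = 2, and 2 ≠ 0  ✔

Constraints 3 and 8 do not hold.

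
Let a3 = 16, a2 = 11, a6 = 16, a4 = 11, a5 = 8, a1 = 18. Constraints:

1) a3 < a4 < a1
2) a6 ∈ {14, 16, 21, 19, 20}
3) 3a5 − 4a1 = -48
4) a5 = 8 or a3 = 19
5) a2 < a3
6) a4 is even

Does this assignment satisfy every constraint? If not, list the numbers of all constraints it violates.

Constraints 1, 6 are violated.

1) values 16, 11, 18; a3 = 16 is not < a4 = 11  fails
2) a6 = 16 is in {14, 16, 21, 19, 20}  holds
3) 3a5 − 4a1 = 3(8) − 4(18) = -48  holds
4) a5 = 8 = 8 (first disjunct)  holds
5) a2 = 11, a3 = 16; 11 < 16  holds
6) a4 = 11 is odd  fails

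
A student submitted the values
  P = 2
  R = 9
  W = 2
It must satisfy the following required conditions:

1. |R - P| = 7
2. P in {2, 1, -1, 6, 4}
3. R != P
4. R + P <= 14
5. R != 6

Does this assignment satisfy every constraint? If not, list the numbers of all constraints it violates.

All constraints are satisfied.

1. |9 - 2| = 7  ✓
2. P = 2 is in {2, 1, -1, 6, 4}  ✓
3. R = 9, P = 2; distinct  ✓
4. R + P = 9 + 2 = 11; 11 ≤ 14  ✓
5. R = 9, and 9 ≠ 6  ✓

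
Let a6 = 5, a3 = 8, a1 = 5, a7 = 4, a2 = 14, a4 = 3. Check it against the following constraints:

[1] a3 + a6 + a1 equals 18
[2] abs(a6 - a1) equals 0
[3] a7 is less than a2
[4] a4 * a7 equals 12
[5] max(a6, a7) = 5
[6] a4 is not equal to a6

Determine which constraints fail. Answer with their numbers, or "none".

All constraints are satisfied.

[1] a3 + a6 + a1 = 8 + 5 + 5 = 18 — holds.
[2] abs(5 - 5) = 0 — holds.
[3] a7 = 4, a2 = 14; 4 < 14 — holds.
[4] a4 * a7 = 3 * 4 = 12 — holds.
[5] max(5, 4) = 5 — holds.
[6] a4 = 3, a6 = 5; distinct — holds.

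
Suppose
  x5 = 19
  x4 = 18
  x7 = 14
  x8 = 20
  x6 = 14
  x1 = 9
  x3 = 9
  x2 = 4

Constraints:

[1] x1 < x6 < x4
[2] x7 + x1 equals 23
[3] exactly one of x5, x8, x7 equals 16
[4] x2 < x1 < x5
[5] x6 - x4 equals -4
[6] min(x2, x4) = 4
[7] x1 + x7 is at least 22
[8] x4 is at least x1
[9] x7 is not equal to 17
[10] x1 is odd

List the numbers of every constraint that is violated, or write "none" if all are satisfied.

Constraint 3 is violated.

[1] values 9 < 14 < 18  ✓
[2] x7 + x1 = 14 + 9 = 23  ✓
[3] x5=19, x8=20, x7=14; 0 of them equal 16, not exactly one  ✗
[4] values 4 < 9 < 19  ✓
[5] x6 - x4 = 14 - 18 = -4  ✓
[6] min(4, 18) = 4  ✓
[7] x1 + x7 = 9 + 14 = 23; 23 ≥ 22  ✓
[8] x4 = 18, x1 = 9; 18 ≥ 9  ✓
[9] x7 = 14, and 14 ≠ 17  ✓
[10] x1 = 9 is odd  ✓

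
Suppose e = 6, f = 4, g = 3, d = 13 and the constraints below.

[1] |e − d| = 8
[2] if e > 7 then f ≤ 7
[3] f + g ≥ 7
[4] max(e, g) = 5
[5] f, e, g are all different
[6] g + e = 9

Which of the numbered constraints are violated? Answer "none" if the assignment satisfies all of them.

[1] |6 − 13| = 7, not 8 — violated.
[2] e = 6, not > 7; antecedent false, conditional vacuously true — satisfied.
[3] f + g = 4 + 3 = 7; 7 ≥ 7 — satisfied.
[4] max(6, 3) = 6, not 5 — violated.
[5] values 4, 6, 3 are pairwise distinct — satisfied.
[6] g + e = 3 + 6 = 9 — satisfied.

No — constraints 1 and 4 are not satisfied.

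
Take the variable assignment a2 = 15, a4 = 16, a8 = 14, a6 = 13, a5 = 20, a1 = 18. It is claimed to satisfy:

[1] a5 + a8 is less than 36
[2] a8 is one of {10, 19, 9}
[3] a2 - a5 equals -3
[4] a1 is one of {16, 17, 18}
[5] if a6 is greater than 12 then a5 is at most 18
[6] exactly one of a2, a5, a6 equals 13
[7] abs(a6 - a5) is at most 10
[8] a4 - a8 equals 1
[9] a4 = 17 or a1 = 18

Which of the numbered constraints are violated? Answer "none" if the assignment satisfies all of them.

The assignment fails constraints 2, 3, 5, 8.

[1] a5 + a8 = 20 + 14 = 34; 34 < 36 — holds.
[2] a8 = 14 is not in {10, 19, 9} — does not hold.
[3] a2 - a5 = 15 - 20 = -5, not -3 — does not hold.
[4] a1 = 18 is in {16, 17, 18} — holds.
[5] a6 = 13 > 12, so we need a5 ≤ 18; but a5 = 20 > 18 — does not hold.
[6] a2=15, a5=20, a6=13; 1 of them equals 13 — holds.
[7] abs(13 - 20) = 7; 7 ≤ 10 — holds.
[8] a4 - a8 = 16 - 14 = 2, not 1 — does not hold.
[9] a4 = 16 ≠ 17, but a1 = 18 = 18 (second disjunct) — holds.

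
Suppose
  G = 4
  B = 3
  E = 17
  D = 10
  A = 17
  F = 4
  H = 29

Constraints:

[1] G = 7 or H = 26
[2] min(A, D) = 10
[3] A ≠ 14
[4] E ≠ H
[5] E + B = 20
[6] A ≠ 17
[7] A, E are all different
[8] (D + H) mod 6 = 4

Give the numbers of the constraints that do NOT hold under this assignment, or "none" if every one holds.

[1] G = 4 ≠ 7 and H = 29 ≠ 26; both disjuncts false — does not hold.
[2] min(17, 10) = 10 — holds.
[3] A = 17, and 17 ≠ 14 — holds.
[4] E = 17, H = 29; distinct — holds.
[5] E + B = 17 + 3 = 20 — holds.
[6] A = 17, but 17 is required to differ — does not hold.
[7] A = E = 17, not all different — does not hold.
[8] D + H = 39; 39 mod 6 = 3, not 4 — does not hold.

The assignment fails constraints 1, 6, 7, and 8.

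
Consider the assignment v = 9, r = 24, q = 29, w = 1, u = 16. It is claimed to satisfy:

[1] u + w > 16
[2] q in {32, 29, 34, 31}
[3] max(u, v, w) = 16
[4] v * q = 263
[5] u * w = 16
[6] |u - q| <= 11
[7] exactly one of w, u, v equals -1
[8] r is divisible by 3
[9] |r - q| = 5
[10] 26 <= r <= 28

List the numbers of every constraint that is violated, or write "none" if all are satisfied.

No — constraints 4, 6, 7, and 10 are not satisfied.

[1] u + w = 16 + 1 = 17; 17 > 16 — satisfied.
[2] q = 29 is in {32, 29, 34, 31} — satisfied.
[3] max(16, 9, 1) = 16 — satisfied.
[4] v * q = 9 * 29 = 261, not 263 — violated.
[5] u * w = 16 * 1 = 16 — satisfied.
[6] |16 - 29| = 13; 13 > 11, exceeds bound 11 — violated.
[7] w=1, u=16, v=9; 0 of them equal -1, not exactly one — violated.
[8] 24 / 3 = 8, so 3 divides 24 — satisfied.
[9] |24 - 29| = 5 — satisfied.
[10] r = 24 is outside [26, 28] — violated.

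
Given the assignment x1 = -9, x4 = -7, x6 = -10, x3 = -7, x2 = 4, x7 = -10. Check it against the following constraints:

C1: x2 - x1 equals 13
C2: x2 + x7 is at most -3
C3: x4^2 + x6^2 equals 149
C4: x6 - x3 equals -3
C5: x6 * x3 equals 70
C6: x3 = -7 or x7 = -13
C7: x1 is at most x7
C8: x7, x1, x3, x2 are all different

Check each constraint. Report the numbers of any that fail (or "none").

Constraint 7 does not hold.

C1: x2 - x1 = 4 - (-9) = 13 — OK.
C2: x2 + x7 = 4 + (-10) = -6; -6 ≤ -3 — OK.
C3: x4^2 + x6^2 = (-7)^2 + (-10)^2 = 49 + 100 = 149 — OK.
C4: x6 - x3 = -10 - (-7) = -3 — OK.
C5: x6 * x3 = -10 * (-7) = 70 — OK.
C6: x3 = -7 = -7 (first disjunct) — OK.
C7: x1 = -9, x7 = -10; -9 > -10 (want ≤) — violated.
C8: values -10, -9, -7, 4 are pairwise distinct — OK.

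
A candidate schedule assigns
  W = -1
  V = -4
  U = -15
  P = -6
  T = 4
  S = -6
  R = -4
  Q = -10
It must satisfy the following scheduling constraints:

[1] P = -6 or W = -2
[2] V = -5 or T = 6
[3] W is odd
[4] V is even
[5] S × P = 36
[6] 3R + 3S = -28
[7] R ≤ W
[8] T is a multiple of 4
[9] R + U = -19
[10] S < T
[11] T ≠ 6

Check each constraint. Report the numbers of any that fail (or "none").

[1] P = -6 = -6 (first disjunct) — holds.
[2] V = -4 ≠ -5 and T = 4 ≠ 6; both disjuncts false — fails.
[3] W = -1 is odd — holds.
[4] V = -4 is even — holds.
[5] S × P = -6 × (-6) = 36 — holds.
[6] 3R + 3S = 3(-4) + 3(-6) = -30, not -28 — fails.
[7] R = -4, W = -1; -4 ≤ -1 — holds.
[8] 4 / 4 = 1, so 4 divides 4 — holds.
[9] R + U = -4 + (-15) = -19 — holds.
[10] S = -6, T = 4; -6 < 4 — holds.
[11] T = 4, and 4 ≠ 6 — holds.

Constraints 2 and 6 are violated.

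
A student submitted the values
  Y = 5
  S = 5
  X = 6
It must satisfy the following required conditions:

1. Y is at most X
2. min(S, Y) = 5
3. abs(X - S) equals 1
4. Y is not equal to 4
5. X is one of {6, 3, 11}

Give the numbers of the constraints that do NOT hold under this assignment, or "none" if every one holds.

1. Y = 5, X = 6; 5 ≤ 6  true
2. min(5, 5) = 5  true
3. abs(6 - 5) = 1  true
4. Y = 5, and 5 ≠ 4  true
5. X = 6 is in {6, 3, 11}  true

Yes — all constraints hold.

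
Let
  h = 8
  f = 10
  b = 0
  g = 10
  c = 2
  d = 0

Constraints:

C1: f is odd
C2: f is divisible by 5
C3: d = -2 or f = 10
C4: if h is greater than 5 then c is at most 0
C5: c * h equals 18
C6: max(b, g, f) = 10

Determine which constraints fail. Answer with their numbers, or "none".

No — constraints 1, 4, and 5 are not satisfied.

C1: f = 10 is even  FAIL
C2: 10 / 5 = 2, so 5 divides 10  OK
C3: d = 0 ≠ -2, but f = 10 = 10 (second disjunct)  OK
C4: h = 8 > 5, so we need c ≤ 0; but c = 2 > 0  FAIL
C5: c * h = 2 * 8 = 16, not 18  FAIL
C6: max(0, 10, 10) = 10  OK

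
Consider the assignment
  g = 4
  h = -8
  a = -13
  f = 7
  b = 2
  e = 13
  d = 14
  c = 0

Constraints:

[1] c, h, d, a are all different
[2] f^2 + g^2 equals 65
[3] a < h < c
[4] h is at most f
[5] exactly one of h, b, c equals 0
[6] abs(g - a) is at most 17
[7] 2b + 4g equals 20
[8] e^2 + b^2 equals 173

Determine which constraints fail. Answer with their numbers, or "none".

None — every constraint holds.

[1] values 0, -8, 14, -13 are pairwise distinct — OK.
[2] f^2 + g^2 = 7^2 + 4^2 = 49 + 16 = 65 — OK.
[3] values -13 < -8 < 0 — OK.
[4] h = -8, f = 7; -8 ≤ 7 — OK.
[5] h=-8, b=2, c=0; 1 of them equals 0 — OK.
[6] abs(4 - (-13)) = 17; 17 ≤ 17 — OK.
[7] 2b + 4g = 2(2) + 4(4) = 20 — OK.
[8] e^2 + b^2 = 13^2 + 2^2 = 169 + 4 = 173 — OK.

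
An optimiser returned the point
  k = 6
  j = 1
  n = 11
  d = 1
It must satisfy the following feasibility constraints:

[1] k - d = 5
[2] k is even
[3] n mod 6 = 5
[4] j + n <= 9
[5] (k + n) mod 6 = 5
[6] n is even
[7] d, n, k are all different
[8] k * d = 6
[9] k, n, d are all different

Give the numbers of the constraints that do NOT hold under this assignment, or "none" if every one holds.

Violated: 4, 6.

[1] k - d = 6 - 1 = 5  true
[2] k = 6 is even  true
[3] 11 mod 6 = 5  true
[4] j + n = 1 + 11 = 12; 12 > 9, bound 9 not met  false
[5] k + n = 17; 17 mod 6 = 5  true
[6] n = 11 is odd  false
[7] values 1, 11, 6 are pairwise distinct  true
[8] k * d = 6 * 1 = 6  true
[9] values 6, 11, 1 are pairwise distinct  true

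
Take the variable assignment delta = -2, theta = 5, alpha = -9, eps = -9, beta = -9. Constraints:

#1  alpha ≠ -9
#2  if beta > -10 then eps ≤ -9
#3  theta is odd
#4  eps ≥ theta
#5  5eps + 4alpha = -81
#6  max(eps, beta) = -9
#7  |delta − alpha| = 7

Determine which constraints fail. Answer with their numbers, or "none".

#1 alpha = -9, but -9 is required to differ  ✘
#2 beta = -9 > -10, so we need eps ≤ -9; eps = -9 ≤ -9  ✔
#3 theta = 5 is odd  ✔
#4 eps = -9, theta = 5; -9 < 5 (want ≥)  ✘
#5 5eps + 4alpha = 5(-9) + 4(-9) = -81  ✔
#6 max(-9, -9) = -9  ✔
#7 |-2 − (-9)| = 7  ✔

Constraints 1 and 4 are violated.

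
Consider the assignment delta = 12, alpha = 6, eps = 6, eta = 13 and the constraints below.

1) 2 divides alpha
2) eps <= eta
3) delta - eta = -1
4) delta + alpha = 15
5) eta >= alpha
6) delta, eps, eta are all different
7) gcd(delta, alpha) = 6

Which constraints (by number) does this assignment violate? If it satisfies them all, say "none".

No — constraint 4 is not satisfied.

1) 6 / 2 = 3, so 2 divides 6 — holds.
2) eps = 6, eta = 13; 6 ≤ 13 — holds.
3) delta - eta = 12 - 13 = -1 — holds.
4) delta + alpha = 12 + 6 = 18, not 15 — does not hold.
5) eta = 13, alpha = 6; 13 ≥ 6 — holds.
6) values 12, 6, 13 are pairwise distinct — holds.
7) gcd(12, 6) = 6 — holds.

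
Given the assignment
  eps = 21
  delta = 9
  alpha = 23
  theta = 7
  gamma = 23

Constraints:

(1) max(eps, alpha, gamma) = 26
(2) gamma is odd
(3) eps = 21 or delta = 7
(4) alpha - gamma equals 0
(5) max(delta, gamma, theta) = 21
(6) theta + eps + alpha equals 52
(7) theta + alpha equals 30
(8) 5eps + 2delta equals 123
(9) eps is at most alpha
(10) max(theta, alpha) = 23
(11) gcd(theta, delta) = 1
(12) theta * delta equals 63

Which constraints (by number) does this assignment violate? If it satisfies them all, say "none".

(1) max(21, 23, 23) = 23, not 26 — fails.
(2) gamma = 23 is odd — holds.
(3) eps = 21 = 21 (first disjunct) — holds.
(4) alpha - gamma = 23 - 23 = 0 — holds.
(5) max(9, 23, 7) = 23, not 21 — fails.
(6) theta + eps + alpha = 7 + 21 + 23 = 51, not 52 — fails.
(7) theta + alpha = 7 + 23 = 30 — holds.
(8) 5eps + 2delta = 5(21) + 2(9) = 123 — holds.
(9) eps = 21, alpha = 23; 21 ≤ 23 — holds.
(10) max(7, 23) = 23 — holds.
(11) gcd(7, 9) = 1 — holds.
(12) theta * delta = 7 * 9 = 63 — holds.

Constraints 1, 5, and 6 do not hold.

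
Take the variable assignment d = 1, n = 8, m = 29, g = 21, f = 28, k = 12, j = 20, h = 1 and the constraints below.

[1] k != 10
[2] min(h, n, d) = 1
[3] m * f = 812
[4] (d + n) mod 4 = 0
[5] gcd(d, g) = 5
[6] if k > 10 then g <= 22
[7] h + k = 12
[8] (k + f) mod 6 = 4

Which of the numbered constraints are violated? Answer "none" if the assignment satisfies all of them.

[1] k = 12, and 12 ≠ 10 — satisfied.
[2] min(1, 8, 1) = 1 — satisfied.
[3] m * f = 29 * 28 = 812 — satisfied.
[4] d + n = 9; 9 mod 4 = 1, not 0 — violated.
[5] gcd(1, 21) = 1, not 5 — violated.
[6] k = 12 > 10, so we need g ≤ 22; g = 21 ≤ 22 — satisfied.
[7] h + k = 1 + 12 = 13, not 12 — violated.
[8] k + f = 40; 40 mod 6 = 4 — satisfied.

Constraints 4, 5, and 7 are violated.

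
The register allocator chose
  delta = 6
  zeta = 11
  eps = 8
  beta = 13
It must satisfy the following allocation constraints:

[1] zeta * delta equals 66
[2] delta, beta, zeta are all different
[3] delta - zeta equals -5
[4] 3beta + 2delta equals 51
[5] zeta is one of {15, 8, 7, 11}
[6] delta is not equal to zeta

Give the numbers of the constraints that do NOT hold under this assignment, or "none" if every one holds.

[1] zeta * delta = 11 * 6 = 66 — holds.
[2] values 6, 13, 11 are pairwise distinct — holds.
[3] delta - zeta = 6 - 11 = -5 — holds.
[4] 3beta + 2delta = 3(13) + 2(6) = 51 — holds.
[5] zeta = 11 is in {15, 8, 7, 11} — holds.
[6] delta = 6, zeta = 11; distinct — holds.

Yes — all constraints hold.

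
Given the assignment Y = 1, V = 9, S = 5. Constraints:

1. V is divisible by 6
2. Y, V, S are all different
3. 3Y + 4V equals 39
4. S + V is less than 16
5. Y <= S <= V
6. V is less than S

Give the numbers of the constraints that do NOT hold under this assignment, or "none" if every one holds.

1. 9 = 6*1 + 3, so 6 does not divide 9  ✘
2. values 1, 9, 5 are pairwise distinct  ✔
3. 3Y + 4V = 3(1) + 4(9) = 39  ✔
4. S + V = 5 + 9 = 14; 14 < 16  ✔
5. values 1 <= 5 <= 9  ✔
6. V = 9, S = 5; 9 ≥ 5 (want <)  ✘

The assignment fails constraints 1 and 6.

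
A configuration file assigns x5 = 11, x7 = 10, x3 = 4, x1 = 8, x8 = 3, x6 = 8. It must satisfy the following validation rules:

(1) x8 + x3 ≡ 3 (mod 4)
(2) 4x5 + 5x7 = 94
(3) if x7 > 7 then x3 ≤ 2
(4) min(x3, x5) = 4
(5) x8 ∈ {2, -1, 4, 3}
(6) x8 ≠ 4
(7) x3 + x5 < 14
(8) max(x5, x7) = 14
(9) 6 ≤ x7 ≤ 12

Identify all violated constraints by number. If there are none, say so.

(1) x8 + x3 = 7; 7 mod 4 = 3 — holds.
(2) 4x5 + 5x7 = 4(11) + 5(10) = 94 — holds.
(3) x7 = 10 > 7, so we need x3 ≤ 2; but x3 = 4 > 2 — does not hold.
(4) min(4, 11) = 4 — holds.
(5) x8 = 3 is in {2, -1, 4, 3} — holds.
(6) x8 = 3, and 3 ≠ 4 — holds.
(7) x3 + x5 = 4 + 11 = 15; 15 ≥ 14, bound 14 not met — does not hold.
(8) max(11, 10) = 11, not 14 — does not hold.
(9) x7 = 10 lies in [6, 12] — holds.

Constraints 3, 7, 8 do not hold.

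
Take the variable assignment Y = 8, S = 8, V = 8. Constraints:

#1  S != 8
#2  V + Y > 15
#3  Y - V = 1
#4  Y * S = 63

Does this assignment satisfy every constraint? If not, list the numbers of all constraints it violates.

#1 S = 8, but 8 is required to differ — violated.
#2 V + Y = 8 + 8 = 16; 16 > 15 — OK.
#3 Y - V = 8 - 8 = 0, not 1 — violated.
#4 Y * S = 8 * 8 = 64, not 63 — violated.

Constraints 1, 3, 4 are violated.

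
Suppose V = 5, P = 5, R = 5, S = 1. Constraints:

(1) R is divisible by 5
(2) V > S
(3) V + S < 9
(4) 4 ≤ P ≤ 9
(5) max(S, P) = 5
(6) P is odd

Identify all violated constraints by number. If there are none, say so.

None — every constraint holds.

(1) 5 / 5 = 1, so 5 divides 5 — holds.
(2) V = 5, S = 1; 5 > 1 — holds.
(3) V + S = 5 + 1 = 6; 6 < 9 — holds.
(4) P = 5 lies in [4, 9] — holds.
(5) max(1, 5) = 5 — holds.
(6) P = 5 is odd — holds.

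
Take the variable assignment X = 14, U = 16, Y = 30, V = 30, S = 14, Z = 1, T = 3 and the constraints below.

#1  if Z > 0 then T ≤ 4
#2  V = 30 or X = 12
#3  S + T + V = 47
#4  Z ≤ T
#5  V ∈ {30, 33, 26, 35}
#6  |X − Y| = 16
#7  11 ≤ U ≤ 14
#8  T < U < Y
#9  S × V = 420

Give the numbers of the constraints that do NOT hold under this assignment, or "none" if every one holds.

#1 Z = 1 > 0, so we need T ≤ 4; T = 3 ≤ 4  holds
#2 V = 30 = 30 (first disjunct)  holds
#3 S + T + V = 14 + 3 + 30 = 47  holds
#4 Z = 1, T = 3; 1 ≤ 3  holds
#5 V = 30 is in {30, 33, 26, 35}  holds
#6 |14 − 30| = 16  holds
#7 U = 16 is outside [11, 14]  fails
#8 values 3 < 16 < 30  holds
#9 S × V = 14 × 30 = 420  holds

Constraint 7 does not hold.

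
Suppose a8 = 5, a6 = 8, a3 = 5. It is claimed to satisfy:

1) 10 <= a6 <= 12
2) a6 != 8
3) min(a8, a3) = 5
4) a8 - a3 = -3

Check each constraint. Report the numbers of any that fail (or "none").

1) a6 = 8 is outside [10, 12] — violated.
2) a6 = 8, but 8 is required to differ — violated.
3) min(5, 5) = 5 — satisfied.
4) a8 - a3 = 5 - 5 = 0, not -3 — violated.

Violated: 1, 2, 4.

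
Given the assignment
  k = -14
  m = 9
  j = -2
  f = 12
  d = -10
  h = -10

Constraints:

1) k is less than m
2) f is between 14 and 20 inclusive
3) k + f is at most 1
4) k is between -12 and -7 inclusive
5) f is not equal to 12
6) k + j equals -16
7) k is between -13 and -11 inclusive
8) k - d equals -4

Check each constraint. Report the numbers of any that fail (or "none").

Constraints 2, 4, 5, and 7 are violated.

1) k = -14, m = 9; -14 < 9 — satisfied.
2) f = 12 is outside [14, 20] — violated.
3) k + f = -14 + 12 = -2; -2 ≤ 1 — satisfied.
4) k = -14 is outside [-12, -7] — violated.
5) f = 12, but 12 is required to differ — violated.
6) k + j = -14 + (-2) = -16 — satisfied.
7) k = -14 is outside [-13, -11] — violated.
8) k - d = -14 - (-10) = -4 — satisfied.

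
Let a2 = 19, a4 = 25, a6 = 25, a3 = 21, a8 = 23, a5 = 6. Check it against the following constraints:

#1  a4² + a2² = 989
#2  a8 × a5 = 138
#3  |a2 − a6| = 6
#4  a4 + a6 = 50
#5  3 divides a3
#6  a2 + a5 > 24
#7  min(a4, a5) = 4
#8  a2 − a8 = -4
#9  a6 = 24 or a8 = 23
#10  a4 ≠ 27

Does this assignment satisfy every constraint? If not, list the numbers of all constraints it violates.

#1 a4² + a2² = 25² + 19² = 625 + 361 = 986, not 989 — fails.
#2 a8 × a5 = 23 × 6 = 138 — holds.
#3 |19 − 25| = 6 — holds.
#4 a4 + a6 = 25 + 25 = 50 — holds.
#5 21 / 3 = 7, so 3 divides 21 — holds.
#6 a2 + a5 = 19 + 6 = 25; 25 > 24 — holds.
#7 min(25, 6) = 6, not 4 — fails.
#8 a2 − a8 = 19 − 23 = -4 — holds.
#9 a6 = 25 ≠ 24, but a8 = 23 = 23 (second disjunct) — holds.
#10 a4 = 25, and 25 ≠ 27 — holds.

Violated: 1 and 7.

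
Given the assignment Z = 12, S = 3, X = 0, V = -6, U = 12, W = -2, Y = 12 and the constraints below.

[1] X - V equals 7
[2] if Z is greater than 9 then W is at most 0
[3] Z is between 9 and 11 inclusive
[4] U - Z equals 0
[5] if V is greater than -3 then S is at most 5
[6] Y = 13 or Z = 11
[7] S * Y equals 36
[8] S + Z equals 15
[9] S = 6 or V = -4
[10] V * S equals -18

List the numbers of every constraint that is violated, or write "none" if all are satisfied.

The assignment fails constraints 1, 3, 6, and 9.

[1] X - V = 0 - (-6) = 6, not 7 — fails.
[2] Z = 12 > 9, so we need W ≤ 0; W = -2 ≤ 0 — holds.
[3] Z = 12 is outside [9, 11] — fails.
[4] U - Z = 12 - 12 = 0 — holds.
[5] V = -6, not > -3; antecedent false, conditional vacuously true — holds.
[6] Y = 12 ≠ 13 and Z = 12 ≠ 11; both disjuncts false — fails.
[7] S * Y = 3 * 12 = 36 — holds.
[8] S + Z = 3 + 12 = 15 — holds.
[9] S = 3 ≠ 6 and V = -6 ≠ -4; both disjuncts false — fails.
[10] V * S = -6 * 3 = -18 — holds.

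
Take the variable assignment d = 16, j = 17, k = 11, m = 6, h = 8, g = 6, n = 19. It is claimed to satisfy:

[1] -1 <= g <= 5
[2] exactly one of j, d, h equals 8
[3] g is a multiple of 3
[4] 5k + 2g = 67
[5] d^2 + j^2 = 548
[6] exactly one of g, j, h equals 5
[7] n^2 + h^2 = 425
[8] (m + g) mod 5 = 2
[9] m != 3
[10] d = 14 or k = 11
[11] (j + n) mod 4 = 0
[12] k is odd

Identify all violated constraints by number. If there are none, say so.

[1] g = 6 is outside [-1, 5]  ✗
[2] j=17, d=16, h=8; 1 of them equals 8  ✓
[3] 6 / 3 = 2, so 3 divides 6  ✓
[4] 5k + 2g = 5(11) + 2(6) = 67  ✓
[5] d^2 + j^2 = 16^2 + 17^2 = 256 + 289 = 545, not 548  ✗
[6] g=6, j=17, h=8; 0 of them equal 5, not exactly one  ✗
[7] n^2 + h^2 = 19^2 + 8^2 = 361 + 64 = 425  ✓
[8] m + g = 12; 12 mod 5 = 2  ✓
[9] m = 6, and 6 ≠ 3  ✓
[10] d = 16 ≠ 14, but k = 11 = 11 (second disjunct)  ✓
[11] j + n = 36; 36 mod 4 = 0  ✓
[12] k = 11 is odd  ✓

Constraints 1, 5, and 6 are violated.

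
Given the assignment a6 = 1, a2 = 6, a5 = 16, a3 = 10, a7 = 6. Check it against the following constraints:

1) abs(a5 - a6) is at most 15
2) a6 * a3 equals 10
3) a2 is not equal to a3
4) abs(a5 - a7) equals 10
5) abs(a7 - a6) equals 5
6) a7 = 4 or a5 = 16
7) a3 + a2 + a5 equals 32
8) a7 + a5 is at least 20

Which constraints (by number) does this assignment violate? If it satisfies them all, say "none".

None — every constraint holds.

1) abs(16 - 1) = 15; 15 ≤ 15  ✔
2) a6 * a3 = 1 * 10 = 10  ✔
3) a2 = 6, a3 = 10; distinct  ✔
4) abs(16 - 6) = 10  ✔
5) abs(6 - 1) = 5  ✔
6) a7 = 6 ≠ 4, but a5 = 16 = 16 (second disjunct)  ✔
7) a3 + a2 + a5 = 10 + 6 + 16 = 32  ✔
8) a7 + a5 = 6 + 16 = 22; 22 ≥ 20  ✔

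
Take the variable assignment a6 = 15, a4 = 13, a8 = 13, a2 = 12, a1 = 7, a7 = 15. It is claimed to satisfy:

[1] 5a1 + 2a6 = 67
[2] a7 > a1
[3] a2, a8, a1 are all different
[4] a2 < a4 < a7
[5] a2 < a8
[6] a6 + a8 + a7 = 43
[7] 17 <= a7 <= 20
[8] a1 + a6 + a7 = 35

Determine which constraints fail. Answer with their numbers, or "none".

No — constraints 1, 7, 8 are not satisfied.

[1] 5a1 + 2a6 = 5(7) + 2(15) = 65, not 67 — does not hold.
[2] a7 = 15, a1 = 7; 15 > 7 — holds.
[3] values 12, 13, 7 are pairwise distinct — holds.
[4] values 12 < 13 < 15 — holds.
[5] a2 = 12, a8 = 13; 12 < 13 — holds.
[6] a6 + a8 + a7 = 15 + 13 + 15 = 43 — holds.
[7] a7 = 15 is outside [17, 20] — does not hold.
[8] a1 + a6 + a7 = 7 + 15 + 15 = 37, not 35 — does not hold.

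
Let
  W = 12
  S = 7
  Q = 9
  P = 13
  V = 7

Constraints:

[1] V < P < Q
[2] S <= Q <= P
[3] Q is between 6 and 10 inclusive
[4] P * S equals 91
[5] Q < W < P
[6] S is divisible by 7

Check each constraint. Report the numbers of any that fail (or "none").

No — constraint 1 is not satisfied.

[1] values 7, 13, 9; P = 13 is not < Q = 9 — violated.
[2] values 7 <= 9 <= 13 — satisfied.
[3] Q = 9 lies in [6, 10] — satisfied.
[4] P * S = 13 * 7 = 91 — satisfied.
[5] values 9 < 12 < 13 — satisfied.
[6] 7 / 7 = 1, so 7 divides 7 — satisfied.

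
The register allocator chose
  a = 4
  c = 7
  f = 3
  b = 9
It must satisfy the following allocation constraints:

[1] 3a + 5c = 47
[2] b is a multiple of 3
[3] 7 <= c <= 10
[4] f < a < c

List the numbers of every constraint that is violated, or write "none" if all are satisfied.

[1] 3a + 5c = 3(4) + 5(7) = 47 — satisfied.
[2] 9 / 3 = 3, so 3 divides 9 — satisfied.
[3] c = 7 lies in [7, 10] — satisfied.
[4] values 3 < 4 < 7 — satisfied.

Yes — all constraints hold.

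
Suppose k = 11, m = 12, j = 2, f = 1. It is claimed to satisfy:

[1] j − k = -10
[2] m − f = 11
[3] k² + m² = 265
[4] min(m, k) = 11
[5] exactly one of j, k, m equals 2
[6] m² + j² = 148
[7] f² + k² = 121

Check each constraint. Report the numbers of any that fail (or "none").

[1] j − k = 2 − 11 = -9, not -10 — violated.
[2] m − f = 12 − 1 = 11 — satisfied.
[3] k² + m² = 11² + 12² = 121 + 144 = 265 — satisfied.
[4] min(12, 11) = 11 — satisfied.
[5] j=2, k=11, m=12; 1 of them equals 2 — satisfied.
[6] m² + j² = 12² + 2² = 144 + 4 = 148 — satisfied.
[7] f² + k² = 1² + 11² = 1 + 121 = 122, not 121 — violated.

Constraints 1 and 7 are violated.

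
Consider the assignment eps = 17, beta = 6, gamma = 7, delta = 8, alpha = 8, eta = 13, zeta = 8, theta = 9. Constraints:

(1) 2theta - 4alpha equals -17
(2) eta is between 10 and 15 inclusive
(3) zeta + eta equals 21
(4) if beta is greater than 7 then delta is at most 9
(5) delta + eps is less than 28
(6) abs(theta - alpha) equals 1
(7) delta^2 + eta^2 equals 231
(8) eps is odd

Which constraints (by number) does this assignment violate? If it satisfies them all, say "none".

The assignment fails constraints 1 and 7.

(1) 2theta - 4alpha = 2(9) - 4(8) = -14, not -17 — does not hold.
(2) eta = 13 lies in [10, 15] — holds.
(3) zeta + eta = 8 + 13 = 21 — holds.
(4) beta = 6, not > 7; antecedent false, conditional vacuously true — holds.
(5) delta + eps = 8 + 17 = 25; 25 < 28 — holds.
(6) abs(9 - 8) = 1 — holds.
(7) delta^2 + eta^2 = 8^2 + 13^2 = 64 + 169 = 233, not 231 — does not hold.
(8) eps = 17 is odd — holds.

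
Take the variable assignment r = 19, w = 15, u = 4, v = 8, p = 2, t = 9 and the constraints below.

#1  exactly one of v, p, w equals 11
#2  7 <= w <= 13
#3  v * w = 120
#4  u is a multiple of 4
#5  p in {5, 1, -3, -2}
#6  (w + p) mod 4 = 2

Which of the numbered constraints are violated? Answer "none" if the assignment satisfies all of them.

No — constraints 1, 2, 5, 6 are not satisfied.

#1 v=8, p=2, w=15; 0 of them equal 11, not exactly one — violated.
#2 w = 15 is outside [7, 13] — violated.
#3 v * w = 8 * 15 = 120 — satisfied.
#4 4 / 4 = 1, so 4 divides 4 — satisfied.
#5 p = 2 is not in {5, 1, -3, -2} — violated.
#6 w + p = 17; 17 mod 4 = 1, not 2 — violated.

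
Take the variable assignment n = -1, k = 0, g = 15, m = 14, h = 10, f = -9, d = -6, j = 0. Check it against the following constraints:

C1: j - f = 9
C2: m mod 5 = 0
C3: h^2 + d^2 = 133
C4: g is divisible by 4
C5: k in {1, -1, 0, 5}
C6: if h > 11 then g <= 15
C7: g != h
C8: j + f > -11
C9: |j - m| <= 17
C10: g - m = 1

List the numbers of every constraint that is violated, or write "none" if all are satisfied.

Violated: 2, 3, 4.

C1: j - f = 0 - (-9) = 9 — holds.
C2: 14 mod 5 = 4, not 0 — fails.
C3: h^2 + d^2 = 10^2 + (-6)^2 = 100 + 36 = 136, not 133 — fails.
C4: 15 = 4*3 + 3, so 4 does not divide 15 — fails.
C5: k = 0 is in {1, -1, 0, 5} — holds.
C6: h = 10, not > 11; antecedent false, conditional vacuously true — holds.
C7: g = 15, h = 10; distinct — holds.
C8: j + f = 0 + (-9) = -9; -9 > -11 — holds.
C9: |0 - 14| = 14; 14 ≤ 17 — holds.
C10: g - m = 15 - 14 = 1 — holds.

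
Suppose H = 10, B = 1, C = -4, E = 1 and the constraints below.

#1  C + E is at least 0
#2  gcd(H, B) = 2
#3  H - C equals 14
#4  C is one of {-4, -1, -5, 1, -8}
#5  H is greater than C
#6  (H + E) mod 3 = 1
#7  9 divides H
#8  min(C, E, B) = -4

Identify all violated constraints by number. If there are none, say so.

The assignment fails constraints 1, 2, 6, and 7.

#1 C + E = -4 + 1 = -3; -3 < 0, bound 0 not met  no
#2 gcd(10, 1) = 1, not 2  no
#3 H - C = 10 - (-4) = 14  yes
#4 C = -4 is in {-4, -1, -5, 1, -8}  yes
#5 H = 10, C = -4; 10 > -4  yes
#6 H + E = 11; 11 mod 3 = 2, not 1  no
#7 10 = 9*1 + 1, so 9 does not divide 10  no
#8 min(-4, 1, 1) = -4  yes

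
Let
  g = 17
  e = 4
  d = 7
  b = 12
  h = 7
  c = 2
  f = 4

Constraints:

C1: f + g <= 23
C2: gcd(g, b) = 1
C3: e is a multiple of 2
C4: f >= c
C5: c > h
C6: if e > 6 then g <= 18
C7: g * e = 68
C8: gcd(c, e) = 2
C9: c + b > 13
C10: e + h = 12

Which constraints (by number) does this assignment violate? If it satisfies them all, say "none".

C1: f + g = 4 + 17 = 21; 21 ≤ 23 — holds.
C2: gcd(17, 12) = 1 — holds.
C3: 4 / 2 = 2, so 2 divides 4 — holds.
C4: f = 4, c = 2; 4 ≥ 2 — holds.
C5: c = 2, h = 7; 2 ≤ 7 (want >) — fails.
C6: e = 4, not > 6; antecedent false, conditional vacuously true — holds.
C7: g * e = 17 * 4 = 68 — holds.
C8: gcd(2, 4) = 2 — holds.
C9: c + b = 2 + 12 = 14; 14 > 13 — holds.
C10: e + h = 4 + 7 = 11, not 12 — fails.

Violated: 5 and 10.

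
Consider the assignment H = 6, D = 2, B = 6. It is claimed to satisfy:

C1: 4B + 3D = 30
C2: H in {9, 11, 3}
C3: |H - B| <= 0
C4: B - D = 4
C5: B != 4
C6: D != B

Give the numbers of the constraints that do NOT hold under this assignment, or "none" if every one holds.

The assignment fails constraint 2.

C1: 4B + 3D = 4(6) + 3(2) = 30 — holds.
C2: H = 6 is not in {9, 11, 3} — does not hold.
C3: |6 - 6| = 0; 0 ≤ 0 — holds.
C4: B - D = 6 - 2 = 4 — holds.
C5: B = 6, and 6 ≠ 4 — holds.
C6: D = 2, B = 6; distinct — holds.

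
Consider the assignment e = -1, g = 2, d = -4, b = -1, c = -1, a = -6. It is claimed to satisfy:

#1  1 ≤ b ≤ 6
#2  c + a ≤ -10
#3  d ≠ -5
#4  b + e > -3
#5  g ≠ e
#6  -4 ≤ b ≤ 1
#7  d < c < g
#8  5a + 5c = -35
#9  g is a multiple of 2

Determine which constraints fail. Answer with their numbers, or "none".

The assignment fails constraints 1, 2.

#1 b = -1 is outside [1, 6] — fails.
#2 c + a = -1 + (-6) = -7; -7 > -10, bound -10 not met — fails.
#3 d = -4, and -4 ≠ -5 — holds.
#4 b + e = -1 + (-1) = -2; -2 > -3 — holds.
#5 g = 2, e = -1; distinct — holds.
#6 b = -1 lies in [-4, 1] — holds.
#7 values -4 < -1 < 2 — holds.
#8 5a + 5c = 5(-6) + 5(-1) = -35 — holds.
#9 2 / 2 = 1, so 2 divides 2 — holds.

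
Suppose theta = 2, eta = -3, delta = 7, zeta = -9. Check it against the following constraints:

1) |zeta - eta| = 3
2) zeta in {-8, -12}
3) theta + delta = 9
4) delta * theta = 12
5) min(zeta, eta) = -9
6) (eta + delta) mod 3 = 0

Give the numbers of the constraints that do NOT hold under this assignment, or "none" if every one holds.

Constraints 1, 2, 4, and 6 are violated.

1) |-9 - (-3)| = 6, not 3  no
2) zeta = -9 is not in {-8, -12}  no
3) theta + delta = 2 + 7 = 9  yes
4) delta * theta = 7 * 2 = 14, not 12  no
5) min(-9, -3) = -9  yes
6) eta + delta = 4; 4 mod 3 = 1, not 0  no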